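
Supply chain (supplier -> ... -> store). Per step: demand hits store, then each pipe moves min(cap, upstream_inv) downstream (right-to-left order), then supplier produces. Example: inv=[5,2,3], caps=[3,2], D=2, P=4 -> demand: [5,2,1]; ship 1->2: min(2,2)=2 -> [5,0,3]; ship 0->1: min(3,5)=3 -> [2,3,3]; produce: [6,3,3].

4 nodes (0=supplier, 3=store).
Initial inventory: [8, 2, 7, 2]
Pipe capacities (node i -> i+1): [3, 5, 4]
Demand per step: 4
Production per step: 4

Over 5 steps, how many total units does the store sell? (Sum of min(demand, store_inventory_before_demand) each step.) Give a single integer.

Step 1: sold=2 (running total=2) -> [9 3 5 4]
Step 2: sold=4 (running total=6) -> [10 3 4 4]
Step 3: sold=4 (running total=10) -> [11 3 3 4]
Step 4: sold=4 (running total=14) -> [12 3 3 3]
Step 5: sold=3 (running total=17) -> [13 3 3 3]

Answer: 17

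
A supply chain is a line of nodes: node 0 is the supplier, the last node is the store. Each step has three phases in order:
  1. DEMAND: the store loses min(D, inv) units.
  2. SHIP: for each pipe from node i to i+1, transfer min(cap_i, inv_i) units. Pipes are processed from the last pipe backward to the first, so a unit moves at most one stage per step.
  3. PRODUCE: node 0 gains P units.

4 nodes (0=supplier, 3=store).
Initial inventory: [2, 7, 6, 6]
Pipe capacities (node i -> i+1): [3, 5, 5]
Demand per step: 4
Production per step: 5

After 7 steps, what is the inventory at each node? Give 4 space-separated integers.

Step 1: demand=4,sold=4 ship[2->3]=5 ship[1->2]=5 ship[0->1]=2 prod=5 -> inv=[5 4 6 7]
Step 2: demand=4,sold=4 ship[2->3]=5 ship[1->2]=4 ship[0->1]=3 prod=5 -> inv=[7 3 5 8]
Step 3: demand=4,sold=4 ship[2->3]=5 ship[1->2]=3 ship[0->1]=3 prod=5 -> inv=[9 3 3 9]
Step 4: demand=4,sold=4 ship[2->3]=3 ship[1->2]=3 ship[0->1]=3 prod=5 -> inv=[11 3 3 8]
Step 5: demand=4,sold=4 ship[2->3]=3 ship[1->2]=3 ship[0->1]=3 prod=5 -> inv=[13 3 3 7]
Step 6: demand=4,sold=4 ship[2->3]=3 ship[1->2]=3 ship[0->1]=3 prod=5 -> inv=[15 3 3 6]
Step 7: demand=4,sold=4 ship[2->3]=3 ship[1->2]=3 ship[0->1]=3 prod=5 -> inv=[17 3 3 5]

17 3 3 5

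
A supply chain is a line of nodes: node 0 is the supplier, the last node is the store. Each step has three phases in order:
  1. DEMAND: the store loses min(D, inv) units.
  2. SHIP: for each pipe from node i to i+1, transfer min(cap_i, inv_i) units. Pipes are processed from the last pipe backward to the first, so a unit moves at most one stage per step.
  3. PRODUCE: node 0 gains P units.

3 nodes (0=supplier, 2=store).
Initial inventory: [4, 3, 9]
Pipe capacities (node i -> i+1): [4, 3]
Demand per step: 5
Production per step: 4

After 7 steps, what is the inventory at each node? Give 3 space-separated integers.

Step 1: demand=5,sold=5 ship[1->2]=3 ship[0->1]=4 prod=4 -> inv=[4 4 7]
Step 2: demand=5,sold=5 ship[1->2]=3 ship[0->1]=4 prod=4 -> inv=[4 5 5]
Step 3: demand=5,sold=5 ship[1->2]=3 ship[0->1]=4 prod=4 -> inv=[4 6 3]
Step 4: demand=5,sold=3 ship[1->2]=3 ship[0->1]=4 prod=4 -> inv=[4 7 3]
Step 5: demand=5,sold=3 ship[1->2]=3 ship[0->1]=4 prod=4 -> inv=[4 8 3]
Step 6: demand=5,sold=3 ship[1->2]=3 ship[0->1]=4 prod=4 -> inv=[4 9 3]
Step 7: demand=5,sold=3 ship[1->2]=3 ship[0->1]=4 prod=4 -> inv=[4 10 3]

4 10 3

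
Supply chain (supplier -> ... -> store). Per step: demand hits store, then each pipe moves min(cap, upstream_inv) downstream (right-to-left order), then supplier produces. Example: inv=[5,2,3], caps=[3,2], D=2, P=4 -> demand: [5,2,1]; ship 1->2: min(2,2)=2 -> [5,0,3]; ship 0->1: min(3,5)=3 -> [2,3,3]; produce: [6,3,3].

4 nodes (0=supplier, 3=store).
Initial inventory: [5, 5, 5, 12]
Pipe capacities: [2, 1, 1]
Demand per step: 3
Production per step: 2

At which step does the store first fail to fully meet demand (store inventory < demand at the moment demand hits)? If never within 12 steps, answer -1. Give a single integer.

Step 1: demand=3,sold=3 ship[2->3]=1 ship[1->2]=1 ship[0->1]=2 prod=2 -> [5 6 5 10]
Step 2: demand=3,sold=3 ship[2->3]=1 ship[1->2]=1 ship[0->1]=2 prod=2 -> [5 7 5 8]
Step 3: demand=3,sold=3 ship[2->3]=1 ship[1->2]=1 ship[0->1]=2 prod=2 -> [5 8 5 6]
Step 4: demand=3,sold=3 ship[2->3]=1 ship[1->2]=1 ship[0->1]=2 prod=2 -> [5 9 5 4]
Step 5: demand=3,sold=3 ship[2->3]=1 ship[1->2]=1 ship[0->1]=2 prod=2 -> [5 10 5 2]
Step 6: demand=3,sold=2 ship[2->3]=1 ship[1->2]=1 ship[0->1]=2 prod=2 -> [5 11 5 1]
Step 7: demand=3,sold=1 ship[2->3]=1 ship[1->2]=1 ship[0->1]=2 prod=2 -> [5 12 5 1]
Step 8: demand=3,sold=1 ship[2->3]=1 ship[1->2]=1 ship[0->1]=2 prod=2 -> [5 13 5 1]
Step 9: demand=3,sold=1 ship[2->3]=1 ship[1->2]=1 ship[0->1]=2 prod=2 -> [5 14 5 1]
Step 10: demand=3,sold=1 ship[2->3]=1 ship[1->2]=1 ship[0->1]=2 prod=2 -> [5 15 5 1]
Step 11: demand=3,sold=1 ship[2->3]=1 ship[1->2]=1 ship[0->1]=2 prod=2 -> [5 16 5 1]
Step 12: demand=3,sold=1 ship[2->3]=1 ship[1->2]=1 ship[0->1]=2 prod=2 -> [5 17 5 1]
First stockout at step 6

6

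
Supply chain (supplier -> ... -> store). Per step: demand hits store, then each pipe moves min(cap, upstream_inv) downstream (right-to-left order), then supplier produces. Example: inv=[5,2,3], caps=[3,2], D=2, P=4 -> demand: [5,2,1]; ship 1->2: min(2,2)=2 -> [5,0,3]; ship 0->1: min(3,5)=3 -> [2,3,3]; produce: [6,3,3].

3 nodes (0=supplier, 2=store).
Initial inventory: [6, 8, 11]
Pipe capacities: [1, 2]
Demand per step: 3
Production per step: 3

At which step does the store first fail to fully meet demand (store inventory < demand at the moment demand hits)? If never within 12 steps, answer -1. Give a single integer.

Step 1: demand=3,sold=3 ship[1->2]=2 ship[0->1]=1 prod=3 -> [8 7 10]
Step 2: demand=3,sold=3 ship[1->2]=2 ship[0->1]=1 prod=3 -> [10 6 9]
Step 3: demand=3,sold=3 ship[1->2]=2 ship[0->1]=1 prod=3 -> [12 5 8]
Step 4: demand=3,sold=3 ship[1->2]=2 ship[0->1]=1 prod=3 -> [14 4 7]
Step 5: demand=3,sold=3 ship[1->2]=2 ship[0->1]=1 prod=3 -> [16 3 6]
Step 6: demand=3,sold=3 ship[1->2]=2 ship[0->1]=1 prod=3 -> [18 2 5]
Step 7: demand=3,sold=3 ship[1->2]=2 ship[0->1]=1 prod=3 -> [20 1 4]
Step 8: demand=3,sold=3 ship[1->2]=1 ship[0->1]=1 prod=3 -> [22 1 2]
Step 9: demand=3,sold=2 ship[1->2]=1 ship[0->1]=1 prod=3 -> [24 1 1]
Step 10: demand=3,sold=1 ship[1->2]=1 ship[0->1]=1 prod=3 -> [26 1 1]
Step 11: demand=3,sold=1 ship[1->2]=1 ship[0->1]=1 prod=3 -> [28 1 1]
Step 12: demand=3,sold=1 ship[1->2]=1 ship[0->1]=1 prod=3 -> [30 1 1]
First stockout at step 9

9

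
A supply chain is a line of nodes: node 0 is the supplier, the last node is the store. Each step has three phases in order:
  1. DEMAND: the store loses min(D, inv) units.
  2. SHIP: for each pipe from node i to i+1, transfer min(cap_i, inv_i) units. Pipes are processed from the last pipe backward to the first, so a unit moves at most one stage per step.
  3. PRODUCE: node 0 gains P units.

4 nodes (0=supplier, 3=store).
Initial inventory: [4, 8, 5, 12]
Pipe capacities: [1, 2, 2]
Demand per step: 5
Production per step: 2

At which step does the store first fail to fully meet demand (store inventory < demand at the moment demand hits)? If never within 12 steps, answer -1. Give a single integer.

Step 1: demand=5,sold=5 ship[2->3]=2 ship[1->2]=2 ship[0->1]=1 prod=2 -> [5 7 5 9]
Step 2: demand=5,sold=5 ship[2->3]=2 ship[1->2]=2 ship[0->1]=1 prod=2 -> [6 6 5 6]
Step 3: demand=5,sold=5 ship[2->3]=2 ship[1->2]=2 ship[0->1]=1 prod=2 -> [7 5 5 3]
Step 4: demand=5,sold=3 ship[2->3]=2 ship[1->2]=2 ship[0->1]=1 prod=2 -> [8 4 5 2]
Step 5: demand=5,sold=2 ship[2->3]=2 ship[1->2]=2 ship[0->1]=1 prod=2 -> [9 3 5 2]
Step 6: demand=5,sold=2 ship[2->3]=2 ship[1->2]=2 ship[0->1]=1 prod=2 -> [10 2 5 2]
Step 7: demand=5,sold=2 ship[2->3]=2 ship[1->2]=2 ship[0->1]=1 prod=2 -> [11 1 5 2]
Step 8: demand=5,sold=2 ship[2->3]=2 ship[1->2]=1 ship[0->1]=1 prod=2 -> [12 1 4 2]
Step 9: demand=5,sold=2 ship[2->3]=2 ship[1->2]=1 ship[0->1]=1 prod=2 -> [13 1 3 2]
Step 10: demand=5,sold=2 ship[2->3]=2 ship[1->2]=1 ship[0->1]=1 prod=2 -> [14 1 2 2]
Step 11: demand=5,sold=2 ship[2->3]=2 ship[1->2]=1 ship[0->1]=1 prod=2 -> [15 1 1 2]
Step 12: demand=5,sold=2 ship[2->3]=1 ship[1->2]=1 ship[0->1]=1 prod=2 -> [16 1 1 1]
First stockout at step 4

4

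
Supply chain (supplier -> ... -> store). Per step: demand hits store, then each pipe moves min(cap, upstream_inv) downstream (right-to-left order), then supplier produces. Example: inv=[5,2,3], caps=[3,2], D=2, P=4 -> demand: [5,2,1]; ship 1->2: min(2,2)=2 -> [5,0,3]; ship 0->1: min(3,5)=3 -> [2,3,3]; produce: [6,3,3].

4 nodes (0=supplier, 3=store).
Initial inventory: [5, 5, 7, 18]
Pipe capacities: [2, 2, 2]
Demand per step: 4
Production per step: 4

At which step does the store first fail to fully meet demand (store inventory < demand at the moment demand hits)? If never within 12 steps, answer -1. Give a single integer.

Step 1: demand=4,sold=4 ship[2->3]=2 ship[1->2]=2 ship[0->1]=2 prod=4 -> [7 5 7 16]
Step 2: demand=4,sold=4 ship[2->3]=2 ship[1->2]=2 ship[0->1]=2 prod=4 -> [9 5 7 14]
Step 3: demand=4,sold=4 ship[2->3]=2 ship[1->2]=2 ship[0->1]=2 prod=4 -> [11 5 7 12]
Step 4: demand=4,sold=4 ship[2->3]=2 ship[1->2]=2 ship[0->1]=2 prod=4 -> [13 5 7 10]
Step 5: demand=4,sold=4 ship[2->3]=2 ship[1->2]=2 ship[0->1]=2 prod=4 -> [15 5 7 8]
Step 6: demand=4,sold=4 ship[2->3]=2 ship[1->2]=2 ship[0->1]=2 prod=4 -> [17 5 7 6]
Step 7: demand=4,sold=4 ship[2->3]=2 ship[1->2]=2 ship[0->1]=2 prod=4 -> [19 5 7 4]
Step 8: demand=4,sold=4 ship[2->3]=2 ship[1->2]=2 ship[0->1]=2 prod=4 -> [21 5 7 2]
Step 9: demand=4,sold=2 ship[2->3]=2 ship[1->2]=2 ship[0->1]=2 prod=4 -> [23 5 7 2]
Step 10: demand=4,sold=2 ship[2->3]=2 ship[1->2]=2 ship[0->1]=2 prod=4 -> [25 5 7 2]
Step 11: demand=4,sold=2 ship[2->3]=2 ship[1->2]=2 ship[0->1]=2 prod=4 -> [27 5 7 2]
Step 12: demand=4,sold=2 ship[2->3]=2 ship[1->2]=2 ship[0->1]=2 prod=4 -> [29 5 7 2]
First stockout at step 9

9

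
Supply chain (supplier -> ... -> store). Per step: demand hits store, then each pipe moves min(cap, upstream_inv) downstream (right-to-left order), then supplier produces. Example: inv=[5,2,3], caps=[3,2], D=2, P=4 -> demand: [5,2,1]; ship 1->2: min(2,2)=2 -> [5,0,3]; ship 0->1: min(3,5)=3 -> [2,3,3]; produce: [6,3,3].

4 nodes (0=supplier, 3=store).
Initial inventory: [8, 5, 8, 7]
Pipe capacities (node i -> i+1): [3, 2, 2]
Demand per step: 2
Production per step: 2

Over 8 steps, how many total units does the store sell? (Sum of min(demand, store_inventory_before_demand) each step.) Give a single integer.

Answer: 16

Derivation:
Step 1: sold=2 (running total=2) -> [7 6 8 7]
Step 2: sold=2 (running total=4) -> [6 7 8 7]
Step 3: sold=2 (running total=6) -> [5 8 8 7]
Step 4: sold=2 (running total=8) -> [4 9 8 7]
Step 5: sold=2 (running total=10) -> [3 10 8 7]
Step 6: sold=2 (running total=12) -> [2 11 8 7]
Step 7: sold=2 (running total=14) -> [2 11 8 7]
Step 8: sold=2 (running total=16) -> [2 11 8 7]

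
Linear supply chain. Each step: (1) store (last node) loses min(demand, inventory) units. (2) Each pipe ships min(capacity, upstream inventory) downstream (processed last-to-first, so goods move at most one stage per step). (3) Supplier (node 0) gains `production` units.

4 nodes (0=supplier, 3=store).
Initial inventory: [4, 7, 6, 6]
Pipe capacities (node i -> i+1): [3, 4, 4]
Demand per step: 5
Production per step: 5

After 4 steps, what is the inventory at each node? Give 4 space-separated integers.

Step 1: demand=5,sold=5 ship[2->3]=4 ship[1->2]=4 ship[0->1]=3 prod=5 -> inv=[6 6 6 5]
Step 2: demand=5,sold=5 ship[2->3]=4 ship[1->2]=4 ship[0->1]=3 prod=5 -> inv=[8 5 6 4]
Step 3: demand=5,sold=4 ship[2->3]=4 ship[1->2]=4 ship[0->1]=3 prod=5 -> inv=[10 4 6 4]
Step 4: demand=5,sold=4 ship[2->3]=4 ship[1->2]=4 ship[0->1]=3 prod=5 -> inv=[12 3 6 4]

12 3 6 4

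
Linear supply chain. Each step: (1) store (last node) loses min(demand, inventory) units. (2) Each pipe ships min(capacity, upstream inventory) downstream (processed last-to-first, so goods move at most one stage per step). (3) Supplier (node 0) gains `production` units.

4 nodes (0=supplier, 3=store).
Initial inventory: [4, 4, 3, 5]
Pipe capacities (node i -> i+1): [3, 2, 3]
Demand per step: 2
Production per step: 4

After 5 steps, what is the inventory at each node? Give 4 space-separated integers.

Step 1: demand=2,sold=2 ship[2->3]=3 ship[1->2]=2 ship[0->1]=3 prod=4 -> inv=[5 5 2 6]
Step 2: demand=2,sold=2 ship[2->3]=2 ship[1->2]=2 ship[0->1]=3 prod=4 -> inv=[6 6 2 6]
Step 3: demand=2,sold=2 ship[2->3]=2 ship[1->2]=2 ship[0->1]=3 prod=4 -> inv=[7 7 2 6]
Step 4: demand=2,sold=2 ship[2->3]=2 ship[1->2]=2 ship[0->1]=3 prod=4 -> inv=[8 8 2 6]
Step 5: demand=2,sold=2 ship[2->3]=2 ship[1->2]=2 ship[0->1]=3 prod=4 -> inv=[9 9 2 6]

9 9 2 6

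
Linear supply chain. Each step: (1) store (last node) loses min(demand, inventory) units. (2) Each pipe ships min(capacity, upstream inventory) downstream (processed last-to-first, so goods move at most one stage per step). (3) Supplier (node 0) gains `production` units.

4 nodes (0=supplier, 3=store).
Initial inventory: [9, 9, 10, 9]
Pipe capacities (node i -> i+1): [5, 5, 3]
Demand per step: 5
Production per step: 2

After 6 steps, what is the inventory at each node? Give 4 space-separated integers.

Step 1: demand=5,sold=5 ship[2->3]=3 ship[1->2]=5 ship[0->1]=5 prod=2 -> inv=[6 9 12 7]
Step 2: demand=5,sold=5 ship[2->3]=3 ship[1->2]=5 ship[0->1]=5 prod=2 -> inv=[3 9 14 5]
Step 3: demand=5,sold=5 ship[2->3]=3 ship[1->2]=5 ship[0->1]=3 prod=2 -> inv=[2 7 16 3]
Step 4: demand=5,sold=3 ship[2->3]=3 ship[1->2]=5 ship[0->1]=2 prod=2 -> inv=[2 4 18 3]
Step 5: demand=5,sold=3 ship[2->3]=3 ship[1->2]=4 ship[0->1]=2 prod=2 -> inv=[2 2 19 3]
Step 6: demand=5,sold=3 ship[2->3]=3 ship[1->2]=2 ship[0->1]=2 prod=2 -> inv=[2 2 18 3]

2 2 18 3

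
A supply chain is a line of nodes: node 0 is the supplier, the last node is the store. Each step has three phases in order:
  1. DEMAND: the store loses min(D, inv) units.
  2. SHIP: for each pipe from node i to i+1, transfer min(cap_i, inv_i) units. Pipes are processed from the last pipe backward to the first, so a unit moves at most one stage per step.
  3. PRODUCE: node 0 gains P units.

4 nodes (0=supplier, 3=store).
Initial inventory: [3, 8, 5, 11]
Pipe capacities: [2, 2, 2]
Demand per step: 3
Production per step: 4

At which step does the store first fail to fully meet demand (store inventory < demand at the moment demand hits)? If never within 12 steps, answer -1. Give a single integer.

Step 1: demand=3,sold=3 ship[2->3]=2 ship[1->2]=2 ship[0->1]=2 prod=4 -> [5 8 5 10]
Step 2: demand=3,sold=3 ship[2->3]=2 ship[1->2]=2 ship[0->1]=2 prod=4 -> [7 8 5 9]
Step 3: demand=3,sold=3 ship[2->3]=2 ship[1->2]=2 ship[0->1]=2 prod=4 -> [9 8 5 8]
Step 4: demand=3,sold=3 ship[2->3]=2 ship[1->2]=2 ship[0->1]=2 prod=4 -> [11 8 5 7]
Step 5: demand=3,sold=3 ship[2->3]=2 ship[1->2]=2 ship[0->1]=2 prod=4 -> [13 8 5 6]
Step 6: demand=3,sold=3 ship[2->3]=2 ship[1->2]=2 ship[0->1]=2 prod=4 -> [15 8 5 5]
Step 7: demand=3,sold=3 ship[2->3]=2 ship[1->2]=2 ship[0->1]=2 prod=4 -> [17 8 5 4]
Step 8: demand=3,sold=3 ship[2->3]=2 ship[1->2]=2 ship[0->1]=2 prod=4 -> [19 8 5 3]
Step 9: demand=3,sold=3 ship[2->3]=2 ship[1->2]=2 ship[0->1]=2 prod=4 -> [21 8 5 2]
Step 10: demand=3,sold=2 ship[2->3]=2 ship[1->2]=2 ship[0->1]=2 prod=4 -> [23 8 5 2]
Step 11: demand=3,sold=2 ship[2->3]=2 ship[1->2]=2 ship[0->1]=2 prod=4 -> [25 8 5 2]
Step 12: demand=3,sold=2 ship[2->3]=2 ship[1->2]=2 ship[0->1]=2 prod=4 -> [27 8 5 2]
First stockout at step 10

10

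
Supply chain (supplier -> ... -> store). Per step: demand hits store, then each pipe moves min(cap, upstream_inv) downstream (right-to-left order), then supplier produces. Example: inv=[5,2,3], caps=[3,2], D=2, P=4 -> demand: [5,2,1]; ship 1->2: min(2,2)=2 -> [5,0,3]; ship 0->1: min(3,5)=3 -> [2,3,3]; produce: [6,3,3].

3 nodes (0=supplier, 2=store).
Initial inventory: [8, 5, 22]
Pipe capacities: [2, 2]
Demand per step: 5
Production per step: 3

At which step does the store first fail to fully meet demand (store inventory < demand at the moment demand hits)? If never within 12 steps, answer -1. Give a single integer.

Step 1: demand=5,sold=5 ship[1->2]=2 ship[0->1]=2 prod=3 -> [9 5 19]
Step 2: demand=5,sold=5 ship[1->2]=2 ship[0->1]=2 prod=3 -> [10 5 16]
Step 3: demand=5,sold=5 ship[1->2]=2 ship[0->1]=2 prod=3 -> [11 5 13]
Step 4: demand=5,sold=5 ship[1->2]=2 ship[0->1]=2 prod=3 -> [12 5 10]
Step 5: demand=5,sold=5 ship[1->2]=2 ship[0->1]=2 prod=3 -> [13 5 7]
Step 6: demand=5,sold=5 ship[1->2]=2 ship[0->1]=2 prod=3 -> [14 5 4]
Step 7: demand=5,sold=4 ship[1->2]=2 ship[0->1]=2 prod=3 -> [15 5 2]
Step 8: demand=5,sold=2 ship[1->2]=2 ship[0->1]=2 prod=3 -> [16 5 2]
Step 9: demand=5,sold=2 ship[1->2]=2 ship[0->1]=2 prod=3 -> [17 5 2]
Step 10: demand=5,sold=2 ship[1->2]=2 ship[0->1]=2 prod=3 -> [18 5 2]
Step 11: demand=5,sold=2 ship[1->2]=2 ship[0->1]=2 prod=3 -> [19 5 2]
Step 12: demand=5,sold=2 ship[1->2]=2 ship[0->1]=2 prod=3 -> [20 5 2]
First stockout at step 7

7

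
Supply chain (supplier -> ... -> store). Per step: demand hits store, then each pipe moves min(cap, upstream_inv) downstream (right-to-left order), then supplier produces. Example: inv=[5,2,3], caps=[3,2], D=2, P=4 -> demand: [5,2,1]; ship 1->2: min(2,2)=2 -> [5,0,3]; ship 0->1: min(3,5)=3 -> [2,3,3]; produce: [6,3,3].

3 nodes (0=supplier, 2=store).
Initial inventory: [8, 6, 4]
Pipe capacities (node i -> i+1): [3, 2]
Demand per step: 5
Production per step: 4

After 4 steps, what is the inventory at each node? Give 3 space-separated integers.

Step 1: demand=5,sold=4 ship[1->2]=2 ship[0->1]=3 prod=4 -> inv=[9 7 2]
Step 2: demand=5,sold=2 ship[1->2]=2 ship[0->1]=3 prod=4 -> inv=[10 8 2]
Step 3: demand=5,sold=2 ship[1->2]=2 ship[0->1]=3 prod=4 -> inv=[11 9 2]
Step 4: demand=5,sold=2 ship[1->2]=2 ship[0->1]=3 prod=4 -> inv=[12 10 2]

12 10 2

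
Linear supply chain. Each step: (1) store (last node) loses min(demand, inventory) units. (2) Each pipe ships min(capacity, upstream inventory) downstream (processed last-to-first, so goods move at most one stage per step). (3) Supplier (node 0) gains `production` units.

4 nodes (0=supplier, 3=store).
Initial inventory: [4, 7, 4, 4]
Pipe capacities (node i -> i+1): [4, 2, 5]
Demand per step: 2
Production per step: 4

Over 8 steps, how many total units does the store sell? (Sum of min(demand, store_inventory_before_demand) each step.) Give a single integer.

Step 1: sold=2 (running total=2) -> [4 9 2 6]
Step 2: sold=2 (running total=4) -> [4 11 2 6]
Step 3: sold=2 (running total=6) -> [4 13 2 6]
Step 4: sold=2 (running total=8) -> [4 15 2 6]
Step 5: sold=2 (running total=10) -> [4 17 2 6]
Step 6: sold=2 (running total=12) -> [4 19 2 6]
Step 7: sold=2 (running total=14) -> [4 21 2 6]
Step 8: sold=2 (running total=16) -> [4 23 2 6]

Answer: 16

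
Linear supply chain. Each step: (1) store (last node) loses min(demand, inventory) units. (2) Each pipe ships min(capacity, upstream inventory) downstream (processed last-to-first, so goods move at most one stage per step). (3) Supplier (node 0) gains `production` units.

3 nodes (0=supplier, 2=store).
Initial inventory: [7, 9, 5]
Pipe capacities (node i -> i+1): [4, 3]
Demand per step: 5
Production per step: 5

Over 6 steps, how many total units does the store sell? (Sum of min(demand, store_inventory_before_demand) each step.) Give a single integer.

Answer: 20

Derivation:
Step 1: sold=5 (running total=5) -> [8 10 3]
Step 2: sold=3 (running total=8) -> [9 11 3]
Step 3: sold=3 (running total=11) -> [10 12 3]
Step 4: sold=3 (running total=14) -> [11 13 3]
Step 5: sold=3 (running total=17) -> [12 14 3]
Step 6: sold=3 (running total=20) -> [13 15 3]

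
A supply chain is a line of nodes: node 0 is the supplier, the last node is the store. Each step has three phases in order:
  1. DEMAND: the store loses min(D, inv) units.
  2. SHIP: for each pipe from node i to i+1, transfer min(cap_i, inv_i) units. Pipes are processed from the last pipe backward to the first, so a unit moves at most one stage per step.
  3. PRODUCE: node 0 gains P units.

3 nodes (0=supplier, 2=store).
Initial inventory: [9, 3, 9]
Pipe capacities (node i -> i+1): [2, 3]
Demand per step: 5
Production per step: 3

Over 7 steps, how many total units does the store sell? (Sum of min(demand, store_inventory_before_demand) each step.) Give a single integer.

Answer: 22

Derivation:
Step 1: sold=5 (running total=5) -> [10 2 7]
Step 2: sold=5 (running total=10) -> [11 2 4]
Step 3: sold=4 (running total=14) -> [12 2 2]
Step 4: sold=2 (running total=16) -> [13 2 2]
Step 5: sold=2 (running total=18) -> [14 2 2]
Step 6: sold=2 (running total=20) -> [15 2 2]
Step 7: sold=2 (running total=22) -> [16 2 2]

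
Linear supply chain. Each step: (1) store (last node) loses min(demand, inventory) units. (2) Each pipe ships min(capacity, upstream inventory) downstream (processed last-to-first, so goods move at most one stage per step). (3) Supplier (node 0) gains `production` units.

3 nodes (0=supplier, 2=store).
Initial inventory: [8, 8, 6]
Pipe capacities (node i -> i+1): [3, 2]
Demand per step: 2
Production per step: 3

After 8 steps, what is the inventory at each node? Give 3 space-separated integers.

Step 1: demand=2,sold=2 ship[1->2]=2 ship[0->1]=3 prod=3 -> inv=[8 9 6]
Step 2: demand=2,sold=2 ship[1->2]=2 ship[0->1]=3 prod=3 -> inv=[8 10 6]
Step 3: demand=2,sold=2 ship[1->2]=2 ship[0->1]=3 prod=3 -> inv=[8 11 6]
Step 4: demand=2,sold=2 ship[1->2]=2 ship[0->1]=3 prod=3 -> inv=[8 12 6]
Step 5: demand=2,sold=2 ship[1->2]=2 ship[0->1]=3 prod=3 -> inv=[8 13 6]
Step 6: demand=2,sold=2 ship[1->2]=2 ship[0->1]=3 prod=3 -> inv=[8 14 6]
Step 7: demand=2,sold=2 ship[1->2]=2 ship[0->1]=3 prod=3 -> inv=[8 15 6]
Step 8: demand=2,sold=2 ship[1->2]=2 ship[0->1]=3 prod=3 -> inv=[8 16 6]

8 16 6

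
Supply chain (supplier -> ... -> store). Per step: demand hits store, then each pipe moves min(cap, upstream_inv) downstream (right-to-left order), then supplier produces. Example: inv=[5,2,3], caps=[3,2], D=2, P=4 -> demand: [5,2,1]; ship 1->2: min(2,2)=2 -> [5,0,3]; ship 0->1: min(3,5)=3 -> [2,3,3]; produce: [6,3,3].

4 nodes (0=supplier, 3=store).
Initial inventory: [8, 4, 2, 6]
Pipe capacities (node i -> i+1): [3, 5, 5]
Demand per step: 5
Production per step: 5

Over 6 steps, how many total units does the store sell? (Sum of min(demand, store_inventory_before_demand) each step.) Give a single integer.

Step 1: sold=5 (running total=5) -> [10 3 4 3]
Step 2: sold=3 (running total=8) -> [12 3 3 4]
Step 3: sold=4 (running total=12) -> [14 3 3 3]
Step 4: sold=3 (running total=15) -> [16 3 3 3]
Step 5: sold=3 (running total=18) -> [18 3 3 3]
Step 6: sold=3 (running total=21) -> [20 3 3 3]

Answer: 21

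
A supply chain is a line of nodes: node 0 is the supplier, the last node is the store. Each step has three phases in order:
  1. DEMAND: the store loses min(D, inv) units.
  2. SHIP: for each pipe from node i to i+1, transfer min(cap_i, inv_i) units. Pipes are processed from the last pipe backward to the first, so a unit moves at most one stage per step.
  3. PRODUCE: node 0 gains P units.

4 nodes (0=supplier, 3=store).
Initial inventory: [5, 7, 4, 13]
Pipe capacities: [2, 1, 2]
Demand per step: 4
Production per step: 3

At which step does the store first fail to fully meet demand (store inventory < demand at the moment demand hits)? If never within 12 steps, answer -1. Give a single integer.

Step 1: demand=4,sold=4 ship[2->3]=2 ship[1->2]=1 ship[0->1]=2 prod=3 -> [6 8 3 11]
Step 2: demand=4,sold=4 ship[2->3]=2 ship[1->2]=1 ship[0->1]=2 prod=3 -> [7 9 2 9]
Step 3: demand=4,sold=4 ship[2->3]=2 ship[1->2]=1 ship[0->1]=2 prod=3 -> [8 10 1 7]
Step 4: demand=4,sold=4 ship[2->3]=1 ship[1->2]=1 ship[0->1]=2 prod=3 -> [9 11 1 4]
Step 5: demand=4,sold=4 ship[2->3]=1 ship[1->2]=1 ship[0->1]=2 prod=3 -> [10 12 1 1]
Step 6: demand=4,sold=1 ship[2->3]=1 ship[1->2]=1 ship[0->1]=2 prod=3 -> [11 13 1 1]
Step 7: demand=4,sold=1 ship[2->3]=1 ship[1->2]=1 ship[0->1]=2 prod=3 -> [12 14 1 1]
Step 8: demand=4,sold=1 ship[2->3]=1 ship[1->2]=1 ship[0->1]=2 prod=3 -> [13 15 1 1]
Step 9: demand=4,sold=1 ship[2->3]=1 ship[1->2]=1 ship[0->1]=2 prod=3 -> [14 16 1 1]
Step 10: demand=4,sold=1 ship[2->3]=1 ship[1->2]=1 ship[0->1]=2 prod=3 -> [15 17 1 1]
Step 11: demand=4,sold=1 ship[2->3]=1 ship[1->2]=1 ship[0->1]=2 prod=3 -> [16 18 1 1]
Step 12: demand=4,sold=1 ship[2->3]=1 ship[1->2]=1 ship[0->1]=2 prod=3 -> [17 19 1 1]
First stockout at step 6

6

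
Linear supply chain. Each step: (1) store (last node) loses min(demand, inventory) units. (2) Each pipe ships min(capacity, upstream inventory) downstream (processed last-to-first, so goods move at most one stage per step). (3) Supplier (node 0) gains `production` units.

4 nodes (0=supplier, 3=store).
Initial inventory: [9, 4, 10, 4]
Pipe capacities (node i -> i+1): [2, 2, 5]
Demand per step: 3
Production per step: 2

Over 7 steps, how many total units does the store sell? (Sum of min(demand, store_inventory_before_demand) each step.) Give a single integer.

Answer: 21

Derivation:
Step 1: sold=3 (running total=3) -> [9 4 7 6]
Step 2: sold=3 (running total=6) -> [9 4 4 8]
Step 3: sold=3 (running total=9) -> [9 4 2 9]
Step 4: sold=3 (running total=12) -> [9 4 2 8]
Step 5: sold=3 (running total=15) -> [9 4 2 7]
Step 6: sold=3 (running total=18) -> [9 4 2 6]
Step 7: sold=3 (running total=21) -> [9 4 2 5]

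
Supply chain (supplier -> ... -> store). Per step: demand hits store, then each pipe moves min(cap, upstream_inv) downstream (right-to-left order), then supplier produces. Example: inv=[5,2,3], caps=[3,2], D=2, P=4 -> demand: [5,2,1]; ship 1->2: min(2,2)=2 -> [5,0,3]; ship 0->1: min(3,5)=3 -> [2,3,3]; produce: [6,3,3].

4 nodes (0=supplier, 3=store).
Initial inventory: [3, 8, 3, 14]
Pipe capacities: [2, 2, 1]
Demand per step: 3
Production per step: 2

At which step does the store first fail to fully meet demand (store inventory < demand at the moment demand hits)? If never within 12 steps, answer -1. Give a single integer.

Step 1: demand=3,sold=3 ship[2->3]=1 ship[1->2]=2 ship[0->1]=2 prod=2 -> [3 8 4 12]
Step 2: demand=3,sold=3 ship[2->3]=1 ship[1->2]=2 ship[0->1]=2 prod=2 -> [3 8 5 10]
Step 3: demand=3,sold=3 ship[2->3]=1 ship[1->2]=2 ship[0->1]=2 prod=2 -> [3 8 6 8]
Step 4: demand=3,sold=3 ship[2->3]=1 ship[1->2]=2 ship[0->1]=2 prod=2 -> [3 8 7 6]
Step 5: demand=3,sold=3 ship[2->3]=1 ship[1->2]=2 ship[0->1]=2 prod=2 -> [3 8 8 4]
Step 6: demand=3,sold=3 ship[2->3]=1 ship[1->2]=2 ship[0->1]=2 prod=2 -> [3 8 9 2]
Step 7: demand=3,sold=2 ship[2->3]=1 ship[1->2]=2 ship[0->1]=2 prod=2 -> [3 8 10 1]
Step 8: demand=3,sold=1 ship[2->3]=1 ship[1->2]=2 ship[0->1]=2 prod=2 -> [3 8 11 1]
Step 9: demand=3,sold=1 ship[2->3]=1 ship[1->2]=2 ship[0->1]=2 prod=2 -> [3 8 12 1]
Step 10: demand=3,sold=1 ship[2->3]=1 ship[1->2]=2 ship[0->1]=2 prod=2 -> [3 8 13 1]
Step 11: demand=3,sold=1 ship[2->3]=1 ship[1->2]=2 ship[0->1]=2 prod=2 -> [3 8 14 1]
Step 12: demand=3,sold=1 ship[2->3]=1 ship[1->2]=2 ship[0->1]=2 prod=2 -> [3 8 15 1]
First stockout at step 7

7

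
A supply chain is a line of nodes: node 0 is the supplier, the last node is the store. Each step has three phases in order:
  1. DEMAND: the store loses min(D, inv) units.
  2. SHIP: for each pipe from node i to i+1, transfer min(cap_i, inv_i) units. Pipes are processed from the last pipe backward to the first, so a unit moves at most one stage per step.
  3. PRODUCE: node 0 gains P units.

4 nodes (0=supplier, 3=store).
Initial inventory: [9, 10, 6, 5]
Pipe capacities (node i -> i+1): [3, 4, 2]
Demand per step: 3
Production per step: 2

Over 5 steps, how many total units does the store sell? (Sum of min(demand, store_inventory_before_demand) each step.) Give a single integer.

Answer: 13

Derivation:
Step 1: sold=3 (running total=3) -> [8 9 8 4]
Step 2: sold=3 (running total=6) -> [7 8 10 3]
Step 3: sold=3 (running total=9) -> [6 7 12 2]
Step 4: sold=2 (running total=11) -> [5 6 14 2]
Step 5: sold=2 (running total=13) -> [4 5 16 2]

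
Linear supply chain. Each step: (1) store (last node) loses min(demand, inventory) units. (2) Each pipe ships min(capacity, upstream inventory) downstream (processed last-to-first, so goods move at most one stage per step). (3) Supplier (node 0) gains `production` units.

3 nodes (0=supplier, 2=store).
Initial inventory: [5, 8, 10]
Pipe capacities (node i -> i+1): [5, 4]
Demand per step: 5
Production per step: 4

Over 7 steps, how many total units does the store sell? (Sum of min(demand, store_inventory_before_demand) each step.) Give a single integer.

Step 1: sold=5 (running total=5) -> [4 9 9]
Step 2: sold=5 (running total=10) -> [4 9 8]
Step 3: sold=5 (running total=15) -> [4 9 7]
Step 4: sold=5 (running total=20) -> [4 9 6]
Step 5: sold=5 (running total=25) -> [4 9 5]
Step 6: sold=5 (running total=30) -> [4 9 4]
Step 7: sold=4 (running total=34) -> [4 9 4]

Answer: 34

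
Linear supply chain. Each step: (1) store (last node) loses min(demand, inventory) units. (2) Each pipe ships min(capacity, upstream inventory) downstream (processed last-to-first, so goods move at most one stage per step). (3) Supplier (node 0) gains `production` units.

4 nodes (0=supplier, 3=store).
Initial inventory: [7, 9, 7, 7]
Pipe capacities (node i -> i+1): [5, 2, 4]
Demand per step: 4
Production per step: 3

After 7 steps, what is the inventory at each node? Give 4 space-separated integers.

Step 1: demand=4,sold=4 ship[2->3]=4 ship[1->2]=2 ship[0->1]=5 prod=3 -> inv=[5 12 5 7]
Step 2: demand=4,sold=4 ship[2->3]=4 ship[1->2]=2 ship[0->1]=5 prod=3 -> inv=[3 15 3 7]
Step 3: demand=4,sold=4 ship[2->3]=3 ship[1->2]=2 ship[0->1]=3 prod=3 -> inv=[3 16 2 6]
Step 4: demand=4,sold=4 ship[2->3]=2 ship[1->2]=2 ship[0->1]=3 prod=3 -> inv=[3 17 2 4]
Step 5: demand=4,sold=4 ship[2->3]=2 ship[1->2]=2 ship[0->1]=3 prod=3 -> inv=[3 18 2 2]
Step 6: demand=4,sold=2 ship[2->3]=2 ship[1->2]=2 ship[0->1]=3 prod=3 -> inv=[3 19 2 2]
Step 7: demand=4,sold=2 ship[2->3]=2 ship[1->2]=2 ship[0->1]=3 prod=3 -> inv=[3 20 2 2]

3 20 2 2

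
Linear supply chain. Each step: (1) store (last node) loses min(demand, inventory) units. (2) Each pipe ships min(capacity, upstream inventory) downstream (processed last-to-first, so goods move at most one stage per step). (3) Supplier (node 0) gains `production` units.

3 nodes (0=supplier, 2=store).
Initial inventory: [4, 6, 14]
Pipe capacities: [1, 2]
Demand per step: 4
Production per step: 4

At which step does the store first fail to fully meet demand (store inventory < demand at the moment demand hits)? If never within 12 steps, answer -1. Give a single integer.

Step 1: demand=4,sold=4 ship[1->2]=2 ship[0->1]=1 prod=4 -> [7 5 12]
Step 2: demand=4,sold=4 ship[1->2]=2 ship[0->1]=1 prod=4 -> [10 4 10]
Step 3: demand=4,sold=4 ship[1->2]=2 ship[0->1]=1 prod=4 -> [13 3 8]
Step 4: demand=4,sold=4 ship[1->2]=2 ship[0->1]=1 prod=4 -> [16 2 6]
Step 5: demand=4,sold=4 ship[1->2]=2 ship[0->1]=1 prod=4 -> [19 1 4]
Step 6: demand=4,sold=4 ship[1->2]=1 ship[0->1]=1 prod=4 -> [22 1 1]
Step 7: demand=4,sold=1 ship[1->2]=1 ship[0->1]=1 prod=4 -> [25 1 1]
Step 8: demand=4,sold=1 ship[1->2]=1 ship[0->1]=1 prod=4 -> [28 1 1]
Step 9: demand=4,sold=1 ship[1->2]=1 ship[0->1]=1 prod=4 -> [31 1 1]
Step 10: demand=4,sold=1 ship[1->2]=1 ship[0->1]=1 prod=4 -> [34 1 1]
Step 11: demand=4,sold=1 ship[1->2]=1 ship[0->1]=1 prod=4 -> [37 1 1]
Step 12: demand=4,sold=1 ship[1->2]=1 ship[0->1]=1 prod=4 -> [40 1 1]
First stockout at step 7

7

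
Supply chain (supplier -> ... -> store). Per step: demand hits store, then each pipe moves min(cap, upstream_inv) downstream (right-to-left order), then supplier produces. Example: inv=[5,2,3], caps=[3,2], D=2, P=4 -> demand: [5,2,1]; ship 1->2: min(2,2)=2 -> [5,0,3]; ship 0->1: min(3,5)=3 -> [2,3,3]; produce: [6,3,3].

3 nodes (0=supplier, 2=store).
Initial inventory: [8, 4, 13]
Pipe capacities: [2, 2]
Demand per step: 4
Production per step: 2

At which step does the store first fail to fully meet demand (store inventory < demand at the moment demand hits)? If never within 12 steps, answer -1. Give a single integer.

Step 1: demand=4,sold=4 ship[1->2]=2 ship[0->1]=2 prod=2 -> [8 4 11]
Step 2: demand=4,sold=4 ship[1->2]=2 ship[0->1]=2 prod=2 -> [8 4 9]
Step 3: demand=4,sold=4 ship[1->2]=2 ship[0->1]=2 prod=2 -> [8 4 7]
Step 4: demand=4,sold=4 ship[1->2]=2 ship[0->1]=2 prod=2 -> [8 4 5]
Step 5: demand=4,sold=4 ship[1->2]=2 ship[0->1]=2 prod=2 -> [8 4 3]
Step 6: demand=4,sold=3 ship[1->2]=2 ship[0->1]=2 prod=2 -> [8 4 2]
Step 7: demand=4,sold=2 ship[1->2]=2 ship[0->1]=2 prod=2 -> [8 4 2]
Step 8: demand=4,sold=2 ship[1->2]=2 ship[0->1]=2 prod=2 -> [8 4 2]
Step 9: demand=4,sold=2 ship[1->2]=2 ship[0->1]=2 prod=2 -> [8 4 2]
Step 10: demand=4,sold=2 ship[1->2]=2 ship[0->1]=2 prod=2 -> [8 4 2]
Step 11: demand=4,sold=2 ship[1->2]=2 ship[0->1]=2 prod=2 -> [8 4 2]
Step 12: demand=4,sold=2 ship[1->2]=2 ship[0->1]=2 prod=2 -> [8 4 2]
First stockout at step 6

6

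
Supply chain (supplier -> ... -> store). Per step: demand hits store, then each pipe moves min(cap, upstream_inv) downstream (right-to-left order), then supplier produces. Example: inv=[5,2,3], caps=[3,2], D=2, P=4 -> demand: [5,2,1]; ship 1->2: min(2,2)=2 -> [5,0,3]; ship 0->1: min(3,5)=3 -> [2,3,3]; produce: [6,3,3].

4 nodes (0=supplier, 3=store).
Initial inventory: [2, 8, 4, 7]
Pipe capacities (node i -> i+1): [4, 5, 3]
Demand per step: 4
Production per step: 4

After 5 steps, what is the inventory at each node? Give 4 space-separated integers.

Step 1: demand=4,sold=4 ship[2->3]=3 ship[1->2]=5 ship[0->1]=2 prod=4 -> inv=[4 5 6 6]
Step 2: demand=4,sold=4 ship[2->3]=3 ship[1->2]=5 ship[0->1]=4 prod=4 -> inv=[4 4 8 5]
Step 3: demand=4,sold=4 ship[2->3]=3 ship[1->2]=4 ship[0->1]=4 prod=4 -> inv=[4 4 9 4]
Step 4: demand=4,sold=4 ship[2->3]=3 ship[1->2]=4 ship[0->1]=4 prod=4 -> inv=[4 4 10 3]
Step 5: demand=4,sold=3 ship[2->3]=3 ship[1->2]=4 ship[0->1]=4 prod=4 -> inv=[4 4 11 3]

4 4 11 3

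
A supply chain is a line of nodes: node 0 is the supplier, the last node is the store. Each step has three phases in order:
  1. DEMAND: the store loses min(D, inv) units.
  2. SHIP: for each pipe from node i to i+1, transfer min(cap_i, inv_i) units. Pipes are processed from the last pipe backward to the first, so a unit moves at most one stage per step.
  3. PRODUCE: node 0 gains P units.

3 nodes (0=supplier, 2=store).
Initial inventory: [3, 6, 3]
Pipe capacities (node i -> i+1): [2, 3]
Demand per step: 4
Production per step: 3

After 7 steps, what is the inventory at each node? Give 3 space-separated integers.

Step 1: demand=4,sold=3 ship[1->2]=3 ship[0->1]=2 prod=3 -> inv=[4 5 3]
Step 2: demand=4,sold=3 ship[1->2]=3 ship[0->1]=2 prod=3 -> inv=[5 4 3]
Step 3: demand=4,sold=3 ship[1->2]=3 ship[0->1]=2 prod=3 -> inv=[6 3 3]
Step 4: demand=4,sold=3 ship[1->2]=3 ship[0->1]=2 prod=3 -> inv=[7 2 3]
Step 5: demand=4,sold=3 ship[1->2]=2 ship[0->1]=2 prod=3 -> inv=[8 2 2]
Step 6: demand=4,sold=2 ship[1->2]=2 ship[0->1]=2 prod=3 -> inv=[9 2 2]
Step 7: demand=4,sold=2 ship[1->2]=2 ship[0->1]=2 prod=3 -> inv=[10 2 2]

10 2 2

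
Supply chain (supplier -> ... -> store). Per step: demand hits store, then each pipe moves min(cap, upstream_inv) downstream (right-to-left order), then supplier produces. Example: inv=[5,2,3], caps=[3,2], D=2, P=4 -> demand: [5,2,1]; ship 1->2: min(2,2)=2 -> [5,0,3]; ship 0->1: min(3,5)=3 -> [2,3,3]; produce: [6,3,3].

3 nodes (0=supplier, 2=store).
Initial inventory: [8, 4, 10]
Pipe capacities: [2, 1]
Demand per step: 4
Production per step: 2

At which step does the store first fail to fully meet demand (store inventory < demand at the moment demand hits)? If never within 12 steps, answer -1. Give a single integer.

Step 1: demand=4,sold=4 ship[1->2]=1 ship[0->1]=2 prod=2 -> [8 5 7]
Step 2: demand=4,sold=4 ship[1->2]=1 ship[0->1]=2 prod=2 -> [8 6 4]
Step 3: demand=4,sold=4 ship[1->2]=1 ship[0->1]=2 prod=2 -> [8 7 1]
Step 4: demand=4,sold=1 ship[1->2]=1 ship[0->1]=2 prod=2 -> [8 8 1]
Step 5: demand=4,sold=1 ship[1->2]=1 ship[0->1]=2 prod=2 -> [8 9 1]
Step 6: demand=4,sold=1 ship[1->2]=1 ship[0->1]=2 prod=2 -> [8 10 1]
Step 7: demand=4,sold=1 ship[1->2]=1 ship[0->1]=2 prod=2 -> [8 11 1]
Step 8: demand=4,sold=1 ship[1->2]=1 ship[0->1]=2 prod=2 -> [8 12 1]
Step 9: demand=4,sold=1 ship[1->2]=1 ship[0->1]=2 prod=2 -> [8 13 1]
Step 10: demand=4,sold=1 ship[1->2]=1 ship[0->1]=2 prod=2 -> [8 14 1]
Step 11: demand=4,sold=1 ship[1->2]=1 ship[0->1]=2 prod=2 -> [8 15 1]
Step 12: demand=4,sold=1 ship[1->2]=1 ship[0->1]=2 prod=2 -> [8 16 1]
First stockout at step 4

4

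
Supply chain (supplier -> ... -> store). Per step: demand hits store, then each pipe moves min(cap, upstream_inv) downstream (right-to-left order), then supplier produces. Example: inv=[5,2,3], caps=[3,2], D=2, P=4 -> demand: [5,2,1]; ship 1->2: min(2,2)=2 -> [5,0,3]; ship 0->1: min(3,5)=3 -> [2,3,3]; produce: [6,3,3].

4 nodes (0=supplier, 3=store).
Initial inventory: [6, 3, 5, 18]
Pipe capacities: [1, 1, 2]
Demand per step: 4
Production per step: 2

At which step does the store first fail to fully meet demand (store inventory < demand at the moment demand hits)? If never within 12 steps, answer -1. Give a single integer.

Step 1: demand=4,sold=4 ship[2->3]=2 ship[1->2]=1 ship[0->1]=1 prod=2 -> [7 3 4 16]
Step 2: demand=4,sold=4 ship[2->3]=2 ship[1->2]=1 ship[0->1]=1 prod=2 -> [8 3 3 14]
Step 3: demand=4,sold=4 ship[2->3]=2 ship[1->2]=1 ship[0->1]=1 prod=2 -> [9 3 2 12]
Step 4: demand=4,sold=4 ship[2->3]=2 ship[1->2]=1 ship[0->1]=1 prod=2 -> [10 3 1 10]
Step 5: demand=4,sold=4 ship[2->3]=1 ship[1->2]=1 ship[0->1]=1 prod=2 -> [11 3 1 7]
Step 6: demand=4,sold=4 ship[2->3]=1 ship[1->2]=1 ship[0->1]=1 prod=2 -> [12 3 1 4]
Step 7: demand=4,sold=4 ship[2->3]=1 ship[1->2]=1 ship[0->1]=1 prod=2 -> [13 3 1 1]
Step 8: demand=4,sold=1 ship[2->3]=1 ship[1->2]=1 ship[0->1]=1 prod=2 -> [14 3 1 1]
Step 9: demand=4,sold=1 ship[2->3]=1 ship[1->2]=1 ship[0->1]=1 prod=2 -> [15 3 1 1]
Step 10: demand=4,sold=1 ship[2->3]=1 ship[1->2]=1 ship[0->1]=1 prod=2 -> [16 3 1 1]
Step 11: demand=4,sold=1 ship[2->3]=1 ship[1->2]=1 ship[0->1]=1 prod=2 -> [17 3 1 1]
Step 12: demand=4,sold=1 ship[2->3]=1 ship[1->2]=1 ship[0->1]=1 prod=2 -> [18 3 1 1]
First stockout at step 8

8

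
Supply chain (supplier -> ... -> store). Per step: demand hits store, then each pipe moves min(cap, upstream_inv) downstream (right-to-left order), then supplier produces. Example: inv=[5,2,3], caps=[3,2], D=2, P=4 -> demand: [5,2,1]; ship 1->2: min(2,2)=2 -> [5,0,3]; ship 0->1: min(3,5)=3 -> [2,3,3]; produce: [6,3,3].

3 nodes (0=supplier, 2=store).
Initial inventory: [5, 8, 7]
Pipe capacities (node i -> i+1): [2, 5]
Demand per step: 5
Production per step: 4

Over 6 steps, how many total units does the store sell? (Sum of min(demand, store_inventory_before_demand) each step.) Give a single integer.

Answer: 23

Derivation:
Step 1: sold=5 (running total=5) -> [7 5 7]
Step 2: sold=5 (running total=10) -> [9 2 7]
Step 3: sold=5 (running total=15) -> [11 2 4]
Step 4: sold=4 (running total=19) -> [13 2 2]
Step 5: sold=2 (running total=21) -> [15 2 2]
Step 6: sold=2 (running total=23) -> [17 2 2]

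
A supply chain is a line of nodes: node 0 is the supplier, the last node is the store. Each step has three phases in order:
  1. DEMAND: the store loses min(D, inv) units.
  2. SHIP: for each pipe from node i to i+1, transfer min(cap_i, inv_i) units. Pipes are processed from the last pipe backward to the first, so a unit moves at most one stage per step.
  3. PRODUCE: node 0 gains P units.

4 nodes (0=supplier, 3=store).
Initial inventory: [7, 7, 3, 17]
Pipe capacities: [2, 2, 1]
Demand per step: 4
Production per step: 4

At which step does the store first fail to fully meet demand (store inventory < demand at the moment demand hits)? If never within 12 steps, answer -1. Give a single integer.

Step 1: demand=4,sold=4 ship[2->3]=1 ship[1->2]=2 ship[0->1]=2 prod=4 -> [9 7 4 14]
Step 2: demand=4,sold=4 ship[2->3]=1 ship[1->2]=2 ship[0->1]=2 prod=4 -> [11 7 5 11]
Step 3: demand=4,sold=4 ship[2->3]=1 ship[1->2]=2 ship[0->1]=2 prod=4 -> [13 7 6 8]
Step 4: demand=4,sold=4 ship[2->3]=1 ship[1->2]=2 ship[0->1]=2 prod=4 -> [15 7 7 5]
Step 5: demand=4,sold=4 ship[2->3]=1 ship[1->2]=2 ship[0->1]=2 prod=4 -> [17 7 8 2]
Step 6: demand=4,sold=2 ship[2->3]=1 ship[1->2]=2 ship[0->1]=2 prod=4 -> [19 7 9 1]
Step 7: demand=4,sold=1 ship[2->3]=1 ship[1->2]=2 ship[0->1]=2 prod=4 -> [21 7 10 1]
Step 8: demand=4,sold=1 ship[2->3]=1 ship[1->2]=2 ship[0->1]=2 prod=4 -> [23 7 11 1]
Step 9: demand=4,sold=1 ship[2->3]=1 ship[1->2]=2 ship[0->1]=2 prod=4 -> [25 7 12 1]
Step 10: demand=4,sold=1 ship[2->3]=1 ship[1->2]=2 ship[0->1]=2 prod=4 -> [27 7 13 1]
Step 11: demand=4,sold=1 ship[2->3]=1 ship[1->2]=2 ship[0->1]=2 prod=4 -> [29 7 14 1]
Step 12: demand=4,sold=1 ship[2->3]=1 ship[1->2]=2 ship[0->1]=2 prod=4 -> [31 7 15 1]
First stockout at step 6

6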